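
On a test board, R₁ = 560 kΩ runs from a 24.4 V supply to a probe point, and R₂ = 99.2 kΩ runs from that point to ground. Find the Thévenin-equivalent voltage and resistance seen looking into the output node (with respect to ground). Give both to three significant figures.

V_th is the open-circuit tap voltage: 24.4 × 99.2/(560 + 99.2) = 3.67 V.
With the supply zeroed, R₁ and R₂ appear in parallel from the tap: R_th = R₁‖R₂ = (560 × 99.2)/659.2 = 84.3 kΩ.

V_th = 3.67 V, R_th = 84.3 kΩ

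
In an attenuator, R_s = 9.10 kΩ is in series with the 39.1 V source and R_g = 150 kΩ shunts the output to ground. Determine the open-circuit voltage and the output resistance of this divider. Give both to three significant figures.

V_th = 36.9 V, R_th = 8.58 kΩ

V_th is the open-circuit tap voltage: 39.1 × 150/(9.10 + 150) = 36.9 V.
With the supply zeroed, R_s and R_g appear in parallel from the tap: R_th = R_s‖R_g = (9.10 × 150)/159.1 = 8.58 kΩ.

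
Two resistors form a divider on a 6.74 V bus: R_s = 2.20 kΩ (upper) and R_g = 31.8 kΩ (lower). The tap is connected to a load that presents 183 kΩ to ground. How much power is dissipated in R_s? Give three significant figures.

P ≈ 0.116 mW

Total resistance from the source is R_s + (R_g‖R_L) = 29.29 kΩ, so I = 6.74/29.29 kΩ = 0.2301 mA.
P = I²·R_s = (0.2301 mA)² × 2.20 kΩ = 0.116 mW.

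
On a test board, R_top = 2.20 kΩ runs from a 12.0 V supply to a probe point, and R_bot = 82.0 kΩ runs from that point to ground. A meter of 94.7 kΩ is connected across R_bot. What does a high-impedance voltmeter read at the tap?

The load sits in parallel with R_bot: R_bot‖R_L = (82.0 × 94.7) / (82.0 + 94.7) = 43.95 kΩ.
V_out = 12.0 × 43.95 / (2.20 + 43.95) = 12.0 × 43.95/46.15 = 11.4 V.

V_out ≈ 11.4 V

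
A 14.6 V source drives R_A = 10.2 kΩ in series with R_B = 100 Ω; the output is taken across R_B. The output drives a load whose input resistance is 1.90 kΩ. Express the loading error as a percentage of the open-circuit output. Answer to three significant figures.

The divider's output (Thévenin) resistance is R_A‖R_B = 99.03 Ω.
Fractional drop under load = R_th/(R_th + R_L) = 99.03 / (99.03 + 1900) = 0.04954.
So the output falls by 4.95 %.

4.95 %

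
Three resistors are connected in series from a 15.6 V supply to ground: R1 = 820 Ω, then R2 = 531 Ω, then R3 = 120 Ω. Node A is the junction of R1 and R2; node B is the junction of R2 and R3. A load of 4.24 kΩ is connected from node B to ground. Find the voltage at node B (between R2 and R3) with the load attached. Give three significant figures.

V ≈ 1.24 V

At node B, R3 is in parallel with the load: R3‖R_L = 116.7 Ω.
Below node A the resistance is R2 + (R3‖R_L) = 647.7 Ω, so V_A = 15.6 × 647.7/1468 = 6.884 V.
Then V_B = V_A × (R3‖R_L)/(R2 + R3‖R_L) = 6.884 × 116.7/647.7 = 1.24 V.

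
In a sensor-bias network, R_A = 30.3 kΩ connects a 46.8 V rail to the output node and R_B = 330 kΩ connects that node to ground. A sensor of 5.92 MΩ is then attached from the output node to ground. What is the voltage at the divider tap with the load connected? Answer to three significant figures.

V_out ≈ 42.7 V

The load sits in parallel with R_B: R_B‖R_L = (330 × 5920) / (330 + 5920) = 312.6 kΩ.
V_out = 46.8 × 312.6 / (30.3 + 312.6) = 46.8 × 312.6/342.9 = 42.7 V.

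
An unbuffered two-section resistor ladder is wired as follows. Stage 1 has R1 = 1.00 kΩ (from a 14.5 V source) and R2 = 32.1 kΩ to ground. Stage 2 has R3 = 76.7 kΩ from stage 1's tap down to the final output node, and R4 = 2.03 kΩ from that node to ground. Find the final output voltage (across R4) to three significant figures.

V_out ≈ 0.358 V

Stage 2 presents R3+R4 = 78.73 kΩ as a load on stage 1's tap.
Stage 1's lower leg becomes R2‖(R3+R4) = 22.80 kΩ, so V_mid = 14.5 × 22.80/23.80 = 13.89 V.
Stage 2 is itself unloaded: V_out = V_mid × R4/(R3+R4) = 13.89 × 2.03/78.73 = 0.358 V.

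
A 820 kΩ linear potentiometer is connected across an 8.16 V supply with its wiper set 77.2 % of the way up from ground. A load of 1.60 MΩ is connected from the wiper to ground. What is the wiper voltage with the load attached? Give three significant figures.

The wiper splits the pot into (1−α)R = 187.0 kΩ above and αR = 633.0 kΩ below.
Lower section ‖ load = 453.6 kΩ.
V_wiper = 8.16 × 453.6/(187.0 + 453.6) = 5.78 V.

V ≈ 5.78 V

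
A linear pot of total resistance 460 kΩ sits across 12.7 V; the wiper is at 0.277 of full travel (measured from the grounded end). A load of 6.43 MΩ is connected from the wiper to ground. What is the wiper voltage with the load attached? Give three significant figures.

The wiper splits the pot into (1−α)R = 332.6 kΩ above and αR = 127.4 kΩ below.
Lower section ‖ load = 124.9 kΩ.
V_wiper = 12.7 × 124.9/(332.6 + 124.9) = 3.47 V.

V ≈ 3.47 V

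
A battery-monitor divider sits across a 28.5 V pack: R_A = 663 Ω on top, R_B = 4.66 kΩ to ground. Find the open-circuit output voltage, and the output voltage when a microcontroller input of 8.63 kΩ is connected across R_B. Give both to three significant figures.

Open-circuit: V = 28.5 × 4660/(663 + 4660) = 25.0 V.
With the load, R_B becomes R_B‖R_L = 3026 Ω, so V = 28.5 × 3026/3689 = 23.4 V.

Unloaded: 25.0 V; loaded: 23.4 V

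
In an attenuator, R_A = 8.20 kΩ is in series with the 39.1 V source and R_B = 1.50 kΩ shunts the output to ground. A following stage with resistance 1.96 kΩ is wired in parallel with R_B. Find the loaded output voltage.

The load sits in parallel with R_B: R_B‖R_L = (1.50 × 1.96) / (1.50 + 1.96) = 0.8497 kΩ.
V_out = 39.1 × 0.8497 / (8.20 + 0.8497) = 39.1 × 0.8497/9.050 = 3.67 V.

V_out ≈ 3.67 V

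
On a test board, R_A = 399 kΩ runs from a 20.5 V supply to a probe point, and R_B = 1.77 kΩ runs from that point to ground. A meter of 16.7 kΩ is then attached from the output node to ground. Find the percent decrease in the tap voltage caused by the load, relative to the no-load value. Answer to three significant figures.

Unloaded V = 20.5 × 1.77/400.8 = 0.090538 V.
Loaded: R_B‖R_L = 1.600 kΩ, giving V = 20.5 × 1.600/400.6 = 0.081897 V.
Drop = (0.090538 − 0.081897) / 0.090538 = 9.54 %.

9.54 %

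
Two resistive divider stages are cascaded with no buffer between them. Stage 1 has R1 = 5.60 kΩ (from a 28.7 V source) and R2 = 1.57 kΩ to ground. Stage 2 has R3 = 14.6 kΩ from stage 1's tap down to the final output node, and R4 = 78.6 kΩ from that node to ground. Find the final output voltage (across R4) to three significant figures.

Stage 2 presents R3+R4 = 93.20 kΩ as a load on stage 1's tap.
Stage 1's lower leg becomes R2‖(R3+R4) = 1.544 kΩ, so V_mid = 28.7 × 1.544/7.144 = 6.203 V.
Stage 2 is itself unloaded: V_out = V_mid × R4/(R3+R4) = 6.203 × 78.6/93.20 = 5.23 V.

V_out ≈ 5.23 V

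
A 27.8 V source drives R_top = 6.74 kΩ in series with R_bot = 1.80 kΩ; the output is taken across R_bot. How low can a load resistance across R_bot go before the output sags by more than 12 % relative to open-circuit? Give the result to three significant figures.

R_L(min) ≈ 10.4 kΩ

Output resistance R_th = R_top‖R_bot = (6.74 × 1.80)/8.540 = 1.421 kΩ.
The fractional drop is R_th/(R_th + R_L); requiring this ≤ 0.120 gives R_L ≥ R_th(1/0.120 − 1) = 1.421 × 7.333 = 10.4 kΩ.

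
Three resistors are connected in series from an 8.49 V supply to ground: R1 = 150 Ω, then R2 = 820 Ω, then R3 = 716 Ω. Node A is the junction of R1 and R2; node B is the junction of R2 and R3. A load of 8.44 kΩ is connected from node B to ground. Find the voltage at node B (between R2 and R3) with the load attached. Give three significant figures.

At node B, R3 is in parallel with the load: R3‖R_L = 660.0 Ω.
Below node A the resistance is R2 + (R3‖R_L) = 1480 Ω, so V_A = 8.49 × 1480/1630 = 7.709 V.
Then V_B = V_A × (R3‖R_L)/(R2 + R3‖R_L) = 7.709 × 660.0/1480 = 3.44 V.

V ≈ 3.44 V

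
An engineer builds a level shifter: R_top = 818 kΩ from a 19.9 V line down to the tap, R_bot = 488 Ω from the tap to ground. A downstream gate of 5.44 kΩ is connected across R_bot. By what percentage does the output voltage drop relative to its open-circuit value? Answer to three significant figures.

8.23 %

The divider's output (Thévenin) resistance is R_top‖R_bot = 487.7 Ω.
Fractional drop under load = R_th/(R_th + R_L) = 487.7 / (487.7 + 5440) = 0.08228.
So the output falls by 8.23 %.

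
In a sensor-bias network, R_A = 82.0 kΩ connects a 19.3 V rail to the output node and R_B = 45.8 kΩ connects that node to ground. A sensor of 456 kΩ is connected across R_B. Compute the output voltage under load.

V_out ≈ 6.50 V

The load sits in parallel with R_B: R_B‖R_L = (45.8 × 456) / (45.8 + 456) = 41.62 kΩ.
V_out = 19.3 × 41.62 / (82.0 + 41.62) = 19.3 × 41.62/123.6 = 6.50 V.
(Unloaded it would have been 6.92 V.)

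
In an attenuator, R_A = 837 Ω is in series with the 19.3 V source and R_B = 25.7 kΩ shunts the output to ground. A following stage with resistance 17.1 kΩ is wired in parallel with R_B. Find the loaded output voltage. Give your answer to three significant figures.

The load sits in parallel with R_B: R_B‖R_L = (25700 × 17100) / (25700 + 17100) = 10270 Ω.
V_out = 19.3 × 10270 / (837 + 10270) = 19.3 × 10270/11100 = 17.8 V.

V_out ≈ 17.8 V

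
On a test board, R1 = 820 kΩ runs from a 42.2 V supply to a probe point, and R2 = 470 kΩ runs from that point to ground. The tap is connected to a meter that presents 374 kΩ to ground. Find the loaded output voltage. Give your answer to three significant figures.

The load sits in parallel with R2: R2‖R_L = (470 × 374) / (470 + 374) = 208.3 kΩ.
V_out = 42.2 × 208.3 / (820 + 208.3) = 42.2 × 208.3/1028 = 8.55 V.
(Unloaded it would have been 15.4 V.)

V_out ≈ 8.55 V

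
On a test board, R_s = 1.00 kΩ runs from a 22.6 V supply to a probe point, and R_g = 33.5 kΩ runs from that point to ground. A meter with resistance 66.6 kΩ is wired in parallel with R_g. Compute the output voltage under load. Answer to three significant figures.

The load sits in parallel with R_g: R_g‖R_L = (33.5 × 66.6) / (33.5 + 66.6) = 22.29 kΩ.
V_out = 22.6 × 22.29 / (1.00 + 22.29) = 22.6 × 22.29/23.29 = 21.6 V.

V_out ≈ 21.6 V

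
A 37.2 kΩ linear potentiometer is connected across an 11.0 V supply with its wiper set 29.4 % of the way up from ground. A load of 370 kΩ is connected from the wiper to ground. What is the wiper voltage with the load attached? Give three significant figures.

V ≈ 3.17 V

The wiper splits the pot into (1−α)R = 26.26 kΩ above and αR = 10.94 kΩ below.
Lower section ‖ load = 10.62 kΩ.
V_wiper = 11.0 × 10.62/(26.26 + 10.62) = 3.17 V.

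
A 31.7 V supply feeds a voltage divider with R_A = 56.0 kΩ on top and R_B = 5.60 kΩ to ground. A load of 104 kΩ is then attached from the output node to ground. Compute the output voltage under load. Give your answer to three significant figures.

V_out ≈ 2.75 V

The load sits in parallel with R_B: R_B‖R_L = (5.60 × 104) / (5.60 + 104) = 5.314 kΩ.
V_out = 31.7 × 5.314 / (56.0 + 5.314) = 31.7 × 5.314/61.31 = 2.75 V.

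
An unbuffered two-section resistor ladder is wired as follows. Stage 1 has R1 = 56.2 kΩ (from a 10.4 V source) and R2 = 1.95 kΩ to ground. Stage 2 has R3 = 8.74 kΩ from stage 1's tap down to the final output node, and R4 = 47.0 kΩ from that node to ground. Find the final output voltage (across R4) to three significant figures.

Stage 2 presents R3+R4 = 55.74 kΩ as a load on stage 1's tap.
Stage 1's lower leg becomes R2‖(R3+R4) = 1.884 kΩ, so V_mid = 10.4 × 1.884/58.08 = 0.3373 V.
Stage 2 is itself unloaded: V_out = V_mid × R4/(R3+R4) = 0.3373 × 47.0/55.74 = 0.284 V.

V_out ≈ 0.284 V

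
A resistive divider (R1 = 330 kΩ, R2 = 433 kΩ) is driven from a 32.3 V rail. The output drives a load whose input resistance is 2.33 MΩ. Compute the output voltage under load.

The load sits in parallel with R2: R2‖R_L = (433 × 2330) / (433 + 2330) = 365.1 kΩ.
V_out = 32.3 × 365.1 / (330 + 365.1) = 32.3 × 365.1/695.1 = 17.0 V.
(Unloaded it would have been 18.3 V.)

V_out ≈ 17.0 V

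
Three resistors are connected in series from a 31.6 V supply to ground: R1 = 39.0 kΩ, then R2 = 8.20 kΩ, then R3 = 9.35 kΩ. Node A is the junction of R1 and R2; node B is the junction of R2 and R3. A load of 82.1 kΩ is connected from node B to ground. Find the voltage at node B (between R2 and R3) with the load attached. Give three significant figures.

V ≈ 4.77 V

At node B, R3 is in parallel with the load: R3‖R_L = 8.394 kΩ.
Below node A the resistance is R2 + (R3‖R_L) = 16.59 kΩ, so V_A = 31.6 × 16.59/55.59 = 9.432 V.
Then V_B = V_A × (R3‖R_L)/(R2 + R3‖R_L) = 9.432 × 8.394/16.59 = 4.77 V.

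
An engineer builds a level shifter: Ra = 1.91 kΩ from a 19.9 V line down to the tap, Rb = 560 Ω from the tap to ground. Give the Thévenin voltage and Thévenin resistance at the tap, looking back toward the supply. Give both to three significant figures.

V_th is the open-circuit tap voltage: 19.9 × 560/(1910 + 560) = 4.51 V.
With the supply zeroed, Ra and Rb appear in parallel from the tap: R_th = Ra‖Rb = (1910 × 560)/2470 = 433 Ω.

V_th = 4.51 V, R_th = 433 Ω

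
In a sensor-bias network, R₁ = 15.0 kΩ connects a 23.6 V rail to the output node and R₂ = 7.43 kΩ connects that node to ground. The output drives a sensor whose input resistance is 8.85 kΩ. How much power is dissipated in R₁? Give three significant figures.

P ≈ 23.0 mW

Total resistance from the source is R₁ + (R₂‖R_L) = 19.04 kΩ, so I = 23.6/19.04 kΩ = 1.240 mA.
P = I²·R₁ = (1.240 mA)² × 15.0 kΩ = 23.0 mW.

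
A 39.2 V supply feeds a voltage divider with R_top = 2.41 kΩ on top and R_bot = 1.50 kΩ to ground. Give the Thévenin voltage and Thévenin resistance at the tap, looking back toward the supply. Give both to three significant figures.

V_th = 15.0 V, R_th = 925 Ω

V_th is the open-circuit tap voltage: 39.2 × 1.50/(2.41 + 1.50) = 15.0 V.
With the supply zeroed, R_top and R_bot appear in parallel from the tap: R_th = R_top‖R_bot = (2.41 × 1.50)/3.910 = 925 Ω.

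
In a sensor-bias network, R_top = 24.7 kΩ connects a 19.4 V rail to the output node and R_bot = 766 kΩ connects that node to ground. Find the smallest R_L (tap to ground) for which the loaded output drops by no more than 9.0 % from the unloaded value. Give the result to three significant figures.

R_L(min) ≈ 242 kΩ

Output resistance R_th = R_top‖R_bot = (24.7 × 766)/790.7 = 23.93 kΩ.
The fractional drop is R_th/(R_th + R_L); requiring this ≤ 0.0900 gives R_L ≥ R_th(1/0.0900 − 1) = 23.93 × 10.11 = 242 kΩ.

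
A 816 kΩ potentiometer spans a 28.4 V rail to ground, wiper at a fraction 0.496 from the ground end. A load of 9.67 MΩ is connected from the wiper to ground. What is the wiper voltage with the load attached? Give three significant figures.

V ≈ 13.8 V

The wiper splits the pot into (1−α)R = 411.3 kΩ above and αR = 404.7 kΩ below.
Lower section ‖ load = 388.5 kΩ.
V_wiper = 28.4 × 388.5/(411.3 + 388.5) = 13.8 V.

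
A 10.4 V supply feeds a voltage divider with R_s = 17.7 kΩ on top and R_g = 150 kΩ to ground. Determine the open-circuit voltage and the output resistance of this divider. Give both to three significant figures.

V_th = 9.30 V, R_th = 15.8 kΩ

V_th is the open-circuit tap voltage: 10.4 × 150/(17.7 + 150) = 9.30 V.
With the supply zeroed, R_s and R_g appear in parallel from the tap: R_th = R_s‖R_g = (17.7 × 150)/167.7 = 15.8 kΩ.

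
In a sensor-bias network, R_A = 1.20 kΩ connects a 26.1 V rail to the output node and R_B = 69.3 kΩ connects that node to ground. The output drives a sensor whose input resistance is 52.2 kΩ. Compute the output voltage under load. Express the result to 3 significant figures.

V_out ≈ 25.1 V

The load sits in parallel with R_B: R_B‖R_L = (69.3 × 52.2) / (69.3 + 52.2) = 29.77 kΩ.
V_out = 26.1 × 29.77 / (1.20 + 29.77) = 26.1 × 29.77/30.97 = 25.1 V.
(Unloaded it would have been 25.7 V.)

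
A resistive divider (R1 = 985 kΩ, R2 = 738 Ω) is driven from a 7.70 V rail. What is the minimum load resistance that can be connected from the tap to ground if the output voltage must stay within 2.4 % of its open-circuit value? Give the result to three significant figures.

Output resistance R_th = R1‖R2 = (985000 × 738)/985700 = 737.4 Ω.
The fractional drop is R_th/(R_th + R_L); requiring this ≤ 0.0240 gives R_L ≥ R_th(1/0.0240 − 1) = 737.4 × 40.67 = 30.0 kΩ.

R_L(min) ≈ 30.0 kΩ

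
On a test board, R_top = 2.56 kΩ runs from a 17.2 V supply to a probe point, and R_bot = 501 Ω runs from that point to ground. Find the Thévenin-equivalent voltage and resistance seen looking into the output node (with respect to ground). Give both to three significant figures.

V_th is the open-circuit tap voltage: 17.2 × 501/(2560 + 501) = 2.82 V.
With the supply zeroed, R_top and R_bot appear in parallel from the tap: R_th = R_top‖R_bot = (2560 × 501)/3061 = 419 Ω.

V_th = 2.82 V, R_th = 419 Ω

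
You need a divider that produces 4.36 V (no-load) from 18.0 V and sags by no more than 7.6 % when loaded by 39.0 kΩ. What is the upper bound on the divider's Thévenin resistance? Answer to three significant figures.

R_th ≤ 3.21 kΩ

Loading drop = R_th/(R_th + R_L) ≤ 0.0760, so R_th ≤ R_L · ε/(1−ε) = 39.0 kΩ × 0.0760/0.9240 = 3.21 kΩ.
(Any R1, R2 with R2/(R1+R2) = 0.242 and R1‖R2 ≤ 3.21 kΩ will meet the spec.)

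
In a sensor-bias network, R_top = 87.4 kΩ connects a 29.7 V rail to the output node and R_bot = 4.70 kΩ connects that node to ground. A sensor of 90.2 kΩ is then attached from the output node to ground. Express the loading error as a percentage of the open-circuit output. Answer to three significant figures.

The divider's output (Thévenin) resistance is R_top‖R_bot = 4.460 kΩ.
Fractional drop under load = R_th/(R_th + R_L) = 4.460 / (4.460 + 90.2) = 0.04712.
So the output falls by 4.71 %.

4.71 %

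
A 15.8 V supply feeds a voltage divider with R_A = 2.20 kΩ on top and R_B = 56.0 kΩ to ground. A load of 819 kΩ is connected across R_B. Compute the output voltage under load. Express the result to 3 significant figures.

The load sits in parallel with R_B: R_B‖R_L = (56.0 × 819) / (56.0 + 819) = 52.42 kΩ.
V_out = 15.8 × 52.42 / (2.20 + 52.42) = 15.8 × 52.42/54.62 = 15.2 V.

V_out ≈ 15.2 V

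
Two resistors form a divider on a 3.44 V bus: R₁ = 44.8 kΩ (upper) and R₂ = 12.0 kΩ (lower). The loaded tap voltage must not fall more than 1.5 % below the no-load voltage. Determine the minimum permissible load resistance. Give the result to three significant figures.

R_L(min) ≈ 622 kΩ

Output resistance R_th = R₁‖R₂ = (44.8 × 12.0)/56.80 = 9.465 kΩ.
The fractional drop is R_th/(R_th + R_L); requiring this ≤ 0.0150 gives R_L ≥ R_th(1/0.0150 − 1) = 9.465 × 65.67 = 622 kΩ.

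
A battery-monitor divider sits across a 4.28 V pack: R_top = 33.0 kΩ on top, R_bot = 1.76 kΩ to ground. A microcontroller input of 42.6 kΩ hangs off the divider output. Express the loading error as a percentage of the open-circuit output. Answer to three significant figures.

The divider's output (Thévenin) resistance is R_top‖R_bot = 1.671 kΩ.
Fractional drop under load = R_th/(R_th + R_L) = 1.671 / (1.671 + 42.6) = 0.03774.
So the output falls by 3.77 %.

3.77 %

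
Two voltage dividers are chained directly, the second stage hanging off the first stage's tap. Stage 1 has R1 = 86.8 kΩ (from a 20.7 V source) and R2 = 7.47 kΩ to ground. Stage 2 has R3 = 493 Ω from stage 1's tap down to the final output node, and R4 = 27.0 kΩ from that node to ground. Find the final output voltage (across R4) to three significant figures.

Stage 2 presents R3+R4 = 27490 Ω as a load on stage 1's tap.
Stage 1's lower leg becomes R2‖(R3+R4) = 5874 Ω, so V_mid = 20.7 × 5874/92670 = 1.312 V.
Stage 2 is itself unloaded: V_out = V_mid × R4/(R3+R4) = 1.312 × 27000/27490 = 1.29 V.

V_out ≈ 1.29 V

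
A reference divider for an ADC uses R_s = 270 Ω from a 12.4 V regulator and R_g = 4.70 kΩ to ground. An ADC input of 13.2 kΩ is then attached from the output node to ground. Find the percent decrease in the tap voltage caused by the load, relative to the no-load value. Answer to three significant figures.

1.90 %

The divider's output (Thévenin) resistance is R_s‖R_g = 255.3 Ω.
Fractional drop under load = R_th/(R_th + R_L) = 255.3 / (255.3 + 13200) = 0.01898.
So the output falls by 1.90 %.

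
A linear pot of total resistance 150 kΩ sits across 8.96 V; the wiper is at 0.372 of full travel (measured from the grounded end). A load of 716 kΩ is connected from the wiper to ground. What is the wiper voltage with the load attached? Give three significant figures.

V ≈ 3.18 V

The wiper splits the pot into (1−α)R = 94.20 kΩ above and αR = 55.80 kΩ below.
Lower section ‖ load = 51.77 kΩ.
V_wiper = 8.96 × 51.77/(94.20 + 51.77) = 3.18 V.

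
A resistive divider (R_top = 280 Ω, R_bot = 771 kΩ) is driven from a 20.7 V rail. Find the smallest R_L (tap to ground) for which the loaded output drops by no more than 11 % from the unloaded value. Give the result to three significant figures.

R_L(min) ≈ 2.26 kΩ

Output resistance R_th = R_top‖R_bot = (280 × 771000)/771300 = 279.9 Ω.
The fractional drop is R_th/(R_th + R_L); requiring this ≤ 0.110 gives R_L ≥ R_th(1/0.110 − 1) = 279.9 × 8.091 = 2.26 kΩ.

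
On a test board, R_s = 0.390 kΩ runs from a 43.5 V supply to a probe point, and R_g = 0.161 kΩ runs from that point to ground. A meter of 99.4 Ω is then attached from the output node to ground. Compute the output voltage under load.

V_out ≈ 5.92 V

The load sits in parallel with R_g: R_g‖R_L = (161 × 99.4) / (161 + 99.4) = 61.46 Ω.
V_out = 43.5 × 61.46 / (390 + 61.46) = 43.5 × 61.46/451.5 = 5.92 V.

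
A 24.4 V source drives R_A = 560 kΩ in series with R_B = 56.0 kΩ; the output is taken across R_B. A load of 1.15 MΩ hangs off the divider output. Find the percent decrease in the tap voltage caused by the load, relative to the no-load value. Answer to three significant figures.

4.24 %

The divider's output (Thévenin) resistance is R_A‖R_B = 50.91 kΩ.
Fractional drop under load = R_th/(R_th + R_L) = 50.91 / (50.91 + 1150) = 0.04239.
So the output falls by 4.24 %.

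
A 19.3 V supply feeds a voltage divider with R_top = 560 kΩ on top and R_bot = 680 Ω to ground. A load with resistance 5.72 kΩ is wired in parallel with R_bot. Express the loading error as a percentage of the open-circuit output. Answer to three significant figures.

10.6 %

Unloaded V = 19.3 × 680/560700 = 0.023407 V.
Loaded: R_bot‖R_L = 607.8 Ω, giving V = 19.3 × 607.8/560600 = 0.020923 V.
Drop = (0.023407 − 0.020923) / 0.023407 = 10.6 %.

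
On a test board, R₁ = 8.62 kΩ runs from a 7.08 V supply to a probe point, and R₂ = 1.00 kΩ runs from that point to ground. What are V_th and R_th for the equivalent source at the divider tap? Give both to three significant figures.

V_th = 0.736 V, R_th = 896 Ω

V_th is the open-circuit tap voltage: 7.08 × 1.00/(8.62 + 1.00) = 0.736 V.
With the supply zeroed, R₁ and R₂ appear in parallel from the tap: R_th = R₁‖R₂ = (8.62 × 1.00)/9.620 = 896 Ω.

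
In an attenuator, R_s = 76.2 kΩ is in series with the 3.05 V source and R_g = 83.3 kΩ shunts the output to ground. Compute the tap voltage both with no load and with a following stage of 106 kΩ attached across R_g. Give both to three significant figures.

Unloaded: 1.59 V; loaded: 1.16 V

Open-circuit: V = 3.05 × 83.3/(76.2 + 83.3) = 1.59 V.
With the load, R_g becomes R_g‖R_L = 46.64 kΩ, so V = 3.05 × 46.64/122.8 = 1.16 V.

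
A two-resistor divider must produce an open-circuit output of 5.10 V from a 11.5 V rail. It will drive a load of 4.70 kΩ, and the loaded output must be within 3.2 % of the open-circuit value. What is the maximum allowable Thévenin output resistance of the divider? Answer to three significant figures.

Loading drop = R_th/(R_th + R_L) ≤ 0.0320, so R_th ≤ R_L · ε/(1−ε) = 4.70 kΩ × 0.0320/0.9680 = 155 Ω.
(Any R1, R2 with R2/(R1+R2) = 0.443 and R1‖R2 ≤ 155 Ω will meet the spec.)

R_th ≤ 155 Ω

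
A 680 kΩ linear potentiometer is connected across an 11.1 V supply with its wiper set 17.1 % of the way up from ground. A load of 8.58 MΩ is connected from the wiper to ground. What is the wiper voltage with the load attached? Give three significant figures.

The wiper splits the pot into (1−α)R = 563.7 kΩ above and αR = 116.3 kΩ below.
Lower section ‖ load = 114.7 kΩ.
V_wiper = 11.1 × 114.7/(563.7 + 114.7) = 1.88 V.

V ≈ 1.88 V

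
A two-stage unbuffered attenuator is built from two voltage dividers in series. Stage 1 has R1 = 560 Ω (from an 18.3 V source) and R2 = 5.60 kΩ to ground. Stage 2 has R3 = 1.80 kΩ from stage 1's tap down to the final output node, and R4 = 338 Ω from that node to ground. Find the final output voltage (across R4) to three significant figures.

V_out ≈ 2.12 V

Stage 2 presents R3+R4 = 2138 Ω as a load on stage 1's tap.
Stage 1's lower leg becomes R2‖(R3+R4) = 1547 Ω, so V_mid = 18.3 × 1547/2107 = 13.44 V.
Stage 2 is itself unloaded: V_out = V_mid × R4/(R3+R4) = 13.44 × 338/2138 = 2.12 V.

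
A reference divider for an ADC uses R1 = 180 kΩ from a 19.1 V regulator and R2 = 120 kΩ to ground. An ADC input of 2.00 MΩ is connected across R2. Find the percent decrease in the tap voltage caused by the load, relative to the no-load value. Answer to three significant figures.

3.47 %

The divider's output (Thévenin) resistance is R1‖R2 = 72.00 kΩ.
Fractional drop under load = R_th/(R_th + R_L) = 72.00 / (72.00 + 2000) = 0.03475.
So the output falls by 3.47 %.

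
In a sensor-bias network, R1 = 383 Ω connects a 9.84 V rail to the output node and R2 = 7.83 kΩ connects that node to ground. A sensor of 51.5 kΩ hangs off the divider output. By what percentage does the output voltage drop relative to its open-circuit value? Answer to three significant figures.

0.704 %

The divider's output (Thévenin) resistance is R1‖R2 = 365.1 Ω.
Fractional drop under load = R_th/(R_th + R_L) = 365.1 / (365.1 + 51500) = 0.007040.
So the output falls by 0.704 %.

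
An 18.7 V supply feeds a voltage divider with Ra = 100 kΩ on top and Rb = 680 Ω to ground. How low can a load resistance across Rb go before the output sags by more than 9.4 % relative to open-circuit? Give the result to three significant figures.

Output resistance R_th = Ra‖Rb = (100000 × 680)/100700 = 675.4 Ω.
The fractional drop is R_th/(R_th + R_L); requiring this ≤ 0.0940 gives R_L ≥ R_th(1/0.0940 − 1) = 675.4 × 9.638 = 6.51 kΩ.

R_L(min) ≈ 6.51 kΩ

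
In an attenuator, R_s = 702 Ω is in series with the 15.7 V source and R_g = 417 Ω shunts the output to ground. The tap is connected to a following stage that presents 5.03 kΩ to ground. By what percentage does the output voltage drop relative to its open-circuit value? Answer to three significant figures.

The divider's output (Thévenin) resistance is R_s‖R_g = 261.6 Ω.
Fractional drop under load = R_th/(R_th + R_L) = 261.6 / (261.6 + 5030) = 0.04944.
So the output falls by 4.94 %.

4.94 %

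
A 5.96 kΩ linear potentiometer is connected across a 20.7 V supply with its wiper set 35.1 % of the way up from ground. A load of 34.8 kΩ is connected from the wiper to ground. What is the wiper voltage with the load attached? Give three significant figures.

V ≈ 6.99 V

The wiper splits the pot into (1−α)R = 3.868 kΩ above and αR = 2.092 kΩ below.
Lower section ‖ load = 1.973 kΩ.
V_wiper = 20.7 × 1.973/(3.868 + 1.973) = 6.99 V.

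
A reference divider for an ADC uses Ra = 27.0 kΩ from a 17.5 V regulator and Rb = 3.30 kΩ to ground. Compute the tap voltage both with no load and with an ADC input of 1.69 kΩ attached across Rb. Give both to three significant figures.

Open-circuit: V = 17.5 × 3.30/(27.0 + 3.30) = 1.91 V.
With the load, Rb becomes Rb‖R_L = 1.118 kΩ, so V = 17.5 × 1.118/28.12 = 0.696 V.

Unloaded: 1.91 V; loaded: 0.696 V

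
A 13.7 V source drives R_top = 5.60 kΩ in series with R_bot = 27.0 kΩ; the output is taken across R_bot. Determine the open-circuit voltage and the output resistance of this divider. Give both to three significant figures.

V_th is the open-circuit tap voltage: 13.7 × 27.0/(5.60 + 27.0) = 11.3 V.
With the supply zeroed, R_top and R_bot appear in parallel from the tap: R_th = R_top‖R_bot = (5.60 × 27.0)/32.60 = 4.64 kΩ.

V_th = 11.3 V, R_th = 4.64 kΩ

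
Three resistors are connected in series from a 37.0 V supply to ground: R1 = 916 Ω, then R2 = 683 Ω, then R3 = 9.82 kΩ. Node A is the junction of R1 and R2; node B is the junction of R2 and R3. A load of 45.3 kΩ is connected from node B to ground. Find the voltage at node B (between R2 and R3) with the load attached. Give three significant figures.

V ≈ 30.9 V

At node B, R3 is in parallel with the load: R3‖R_L = 8071 Ω.
Below node A the resistance is R2 + (R3‖R_L) = 8754 Ω, so V_A = 37.0 × 8754/9670 = 33.49 V.
Then V_B = V_A × (R3‖R_L)/(R2 + R3‖R_L) = 33.49 × 8071/8754 = 30.9 V.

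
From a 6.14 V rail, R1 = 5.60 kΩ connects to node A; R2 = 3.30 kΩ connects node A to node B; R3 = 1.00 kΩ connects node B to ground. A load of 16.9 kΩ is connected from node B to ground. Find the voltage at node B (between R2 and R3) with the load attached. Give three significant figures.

V ≈ 0.589 V

At node B, R3 is in parallel with the load: R3‖R_L = 0.9441 kΩ.
Below node A the resistance is R2 + (R3‖R_L) = 4.244 kΩ, so V_A = 6.14 × 4.244/9.844 = 2.647 V.
Then V_B = V_A × (R3‖R_L)/(R2 + R3‖R_L) = 2.647 × 0.9441/4.244 = 0.589 V.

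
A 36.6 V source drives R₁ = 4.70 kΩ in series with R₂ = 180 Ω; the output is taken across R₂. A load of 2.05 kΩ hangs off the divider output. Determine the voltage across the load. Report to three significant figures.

The load sits in parallel with R₂: R₂‖R_L = (180 × 2050) / (180 + 2050) = 165.5 Ω.
V_out = 36.6 × 165.5 / (4700 + 165.5) = 36.6 × 165.5/4865 = 1.24 V.
(Unloaded it would have been 1.35 V.)

V_out ≈ 1.24 V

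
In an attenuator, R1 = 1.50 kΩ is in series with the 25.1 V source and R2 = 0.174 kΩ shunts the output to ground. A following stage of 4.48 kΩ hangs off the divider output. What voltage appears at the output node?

V_out ≈ 2.52 V

The load sits in parallel with R2: R2‖R_L = (174 × 4480) / (174 + 4480) = 167.5 Ω.
V_out = 25.1 × 167.5 / (1500 + 167.5) = 25.1 × 167.5/1667 = 2.52 V.
(Unloaded it would have been 2.61 V.)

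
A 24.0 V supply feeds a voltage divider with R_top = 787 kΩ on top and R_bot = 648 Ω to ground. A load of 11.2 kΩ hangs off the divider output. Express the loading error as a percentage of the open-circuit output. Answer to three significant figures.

The divider's output (Thévenin) resistance is R_top‖R_bot = 647.5 Ω.
Fractional drop under load = R_th/(R_th + R_L) = 647.5 / (647.5 + 11200) = 0.05465.
So the output falls by 5.47 %.

5.47 %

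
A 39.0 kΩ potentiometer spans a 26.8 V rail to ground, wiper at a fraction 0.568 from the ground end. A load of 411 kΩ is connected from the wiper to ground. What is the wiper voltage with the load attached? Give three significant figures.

V ≈ 14.9 V

The wiper splits the pot into (1−α)R = 16.85 kΩ above and αR = 22.15 kΩ below.
Lower section ‖ load = 21.02 kΩ.
V_wiper = 26.8 × 21.02/(16.85 + 21.02) = 14.9 V.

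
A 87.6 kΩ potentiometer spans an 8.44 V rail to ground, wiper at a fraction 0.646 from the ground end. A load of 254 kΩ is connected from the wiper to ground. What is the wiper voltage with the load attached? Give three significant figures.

The wiper splits the pot into (1−α)R = 31.01 kΩ above and αR = 56.59 kΩ below.
Lower section ‖ load = 46.28 kΩ.
V_wiper = 8.44 × 46.28/(31.01 + 46.28) = 5.05 V.

V ≈ 5.05 V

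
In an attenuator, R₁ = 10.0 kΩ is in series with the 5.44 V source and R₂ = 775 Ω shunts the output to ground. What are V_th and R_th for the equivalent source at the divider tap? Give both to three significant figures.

V_th is the open-circuit tap voltage: 5.44 × 775/(10000 + 775) = 0.391 V.
With the supply zeroed, R₁ and R₂ appear in parallel from the tap: R_th = R₁‖R₂ = (10000 × 775)/10780 = 719 Ω.

V_th = 0.391 V, R_th = 719 Ω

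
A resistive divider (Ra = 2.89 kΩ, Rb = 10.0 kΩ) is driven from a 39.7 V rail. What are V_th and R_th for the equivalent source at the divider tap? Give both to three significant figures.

V_th is the open-circuit tap voltage: 39.7 × 10.0/(2.89 + 10.0) = 30.8 V.
With the supply zeroed, Ra and Rb appear in parallel from the tap: R_th = Ra‖Rb = (2.89 × 10.0)/12.89 = 2.24 kΩ.

V_th = 30.8 V, R_th = 2.24 kΩ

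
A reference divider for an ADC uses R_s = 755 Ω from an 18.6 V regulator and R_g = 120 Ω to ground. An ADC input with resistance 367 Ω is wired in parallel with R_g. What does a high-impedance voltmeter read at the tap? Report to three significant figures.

V_out ≈ 1.99 V

The load sits in parallel with R_g: R_g‖R_L = (120 × 367) / (120 + 367) = 90.43 Ω.
V_out = 18.6 × 90.43 / (755 + 90.43) = 18.6 × 90.43/845.4 = 1.99 V.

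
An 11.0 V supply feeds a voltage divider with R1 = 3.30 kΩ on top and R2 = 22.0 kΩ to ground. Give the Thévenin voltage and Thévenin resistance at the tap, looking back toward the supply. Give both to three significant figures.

V_th is the open-circuit tap voltage: 11.0 × 22.0/(3.30 + 22.0) = 9.57 V.
With the supply zeroed, R1 and R2 appear in parallel from the tap: R_th = R1‖R2 = (3.30 × 22.0)/25.30 = 2.87 kΩ.

V_th = 9.57 V, R_th = 2.87 kΩ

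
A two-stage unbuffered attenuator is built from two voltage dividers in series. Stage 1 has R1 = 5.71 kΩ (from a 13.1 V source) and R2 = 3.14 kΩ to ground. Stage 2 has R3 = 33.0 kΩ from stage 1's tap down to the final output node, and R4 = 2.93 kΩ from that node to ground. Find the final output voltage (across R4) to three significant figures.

Stage 2 presents R3+R4 = 35.93 kΩ as a load on stage 1's tap.
Stage 1's lower leg becomes R2‖(R3+R4) = 2.888 kΩ, so V_mid = 13.1 × 2.888/8.598 = 4.400 V.
Stage 2 is itself unloaded: V_out = V_mid × R4/(R3+R4) = 4.400 × 2.93/35.93 = 0.359 V.

V_out ≈ 0.359 V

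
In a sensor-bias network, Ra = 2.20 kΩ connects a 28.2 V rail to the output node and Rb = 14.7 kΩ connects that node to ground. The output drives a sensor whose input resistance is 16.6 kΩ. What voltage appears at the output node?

The load sits in parallel with Rb: Rb‖R_L = (14.7 × 16.6) / (14.7 + 16.6) = 7.796 kΩ.
V_out = 28.2 × 7.796 / (2.20 + 7.796) = 28.2 × 7.796/9.996 = 22.0 V.

V_out ≈ 22.0 V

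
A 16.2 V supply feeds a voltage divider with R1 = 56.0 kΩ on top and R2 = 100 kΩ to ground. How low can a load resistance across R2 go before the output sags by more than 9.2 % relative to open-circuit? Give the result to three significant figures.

R_L(min) ≈ 354 kΩ

Output resistance R_th = R1‖R2 = (56.0 × 100)/156.0 = 35.90 kΩ.
The fractional drop is R_th/(R_th + R_L); requiring this ≤ 0.0920 gives R_L ≥ R_th(1/0.0920 − 1) = 35.90 × 9.870 = 354 kΩ.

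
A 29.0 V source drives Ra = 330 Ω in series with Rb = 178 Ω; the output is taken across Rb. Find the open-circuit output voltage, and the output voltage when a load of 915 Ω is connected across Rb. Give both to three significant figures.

Open-circuit: V = 29.0 × 178/(330 + 178) = 10.2 V.
With the load, Rb becomes Rb‖R_L = 149.0 Ω, so V = 29.0 × 149.0/479.0 = 9.02 V.

Unloaded: 10.2 V; loaded: 9.02 V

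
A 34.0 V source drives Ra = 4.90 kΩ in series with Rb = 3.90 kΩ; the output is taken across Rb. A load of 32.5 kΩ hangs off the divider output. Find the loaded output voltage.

V_out ≈ 14.1 V

The load sits in parallel with Rb: Rb‖R_L = (3.90 × 32.5) / (3.90 + 32.5) = 3.482 kΩ.
V_out = 34.0 × 3.482 / (4.90 + 3.482) = 34.0 × 3.482/8.382 = 14.1 V.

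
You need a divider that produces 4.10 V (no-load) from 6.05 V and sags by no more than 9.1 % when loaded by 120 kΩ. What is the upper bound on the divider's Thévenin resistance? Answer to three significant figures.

Loading drop = R_th/(R_th + R_L) ≤ 0.0910, so R_th ≤ R_L · ε/(1−ε) = 120 kΩ × 0.0910/0.9090 = 12.0 kΩ.
(Any R1, R2 with R2/(R1+R2) = 0.678 and R1‖R2 ≤ 12.0 kΩ will meet the spec.)

R_th ≤ 12.0 kΩ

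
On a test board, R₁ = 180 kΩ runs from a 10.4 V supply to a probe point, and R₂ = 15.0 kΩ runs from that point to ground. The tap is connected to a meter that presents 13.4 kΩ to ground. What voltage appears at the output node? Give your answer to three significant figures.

The load sits in parallel with R₂: R₂‖R_L = (15.0 × 13.4) / (15.0 + 13.4) = 7.077 kΩ.
V_out = 10.4 × 7.077 / (180 + 7.077) = 10.4 × 7.077/187.1 = 0.393 V.

V_out ≈ 0.393 V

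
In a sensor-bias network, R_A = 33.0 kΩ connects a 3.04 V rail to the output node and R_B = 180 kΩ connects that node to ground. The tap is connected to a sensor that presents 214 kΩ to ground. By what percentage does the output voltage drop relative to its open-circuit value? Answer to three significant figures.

Unloaded V = 3.04 × 180/213.0 = 2.5690 V.
Loaded: R_B‖R_L = 97.77 kΩ, giving V = 3.04 × 97.77/130.8 = 2.2728 V.
Drop = (2.5690 − 2.2728) / 2.5690 = 11.5 %.

11.5 %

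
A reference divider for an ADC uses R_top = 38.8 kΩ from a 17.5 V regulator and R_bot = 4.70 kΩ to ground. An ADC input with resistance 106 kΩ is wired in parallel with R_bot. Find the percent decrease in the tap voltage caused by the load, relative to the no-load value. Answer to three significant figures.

3.80 %

The divider's output (Thévenin) resistance is R_top‖R_bot = 4.192 kΩ.
Fractional drop under load = R_th/(R_th + R_L) = 4.192 / (4.192 + 106) = 0.03804.
So the output falls by 3.80 %.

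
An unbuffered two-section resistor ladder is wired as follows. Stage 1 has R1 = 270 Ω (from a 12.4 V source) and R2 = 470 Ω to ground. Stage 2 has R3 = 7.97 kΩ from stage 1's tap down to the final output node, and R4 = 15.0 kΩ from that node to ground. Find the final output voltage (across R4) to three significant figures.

V_out ≈ 5.10 V

Stage 2 presents R3+R4 = 22970 Ω as a load on stage 1's tap.
Stage 1's lower leg becomes R2‖(R3+R4) = 460.6 Ω, so V_mid = 12.4 × 460.6/730.6 = 7.817 V.
Stage 2 is itself unloaded: V_out = V_mid × R4/(R3+R4) = 7.817 × 15000/22970 = 5.10 V.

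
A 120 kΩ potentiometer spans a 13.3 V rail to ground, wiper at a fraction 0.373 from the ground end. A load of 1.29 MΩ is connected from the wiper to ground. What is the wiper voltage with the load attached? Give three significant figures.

V ≈ 4.86 V

The wiper splits the pot into (1−α)R = 75.24 kΩ above and αR = 44.76 kΩ below.
Lower section ‖ load = 43.26 kΩ.
V_wiper = 13.3 × 43.26/(75.24 + 43.26) = 4.86 V.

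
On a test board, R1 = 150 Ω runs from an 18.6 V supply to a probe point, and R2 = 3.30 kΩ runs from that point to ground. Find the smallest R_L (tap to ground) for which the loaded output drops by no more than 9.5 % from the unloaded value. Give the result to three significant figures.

R_L(min) ≈ 1.37 kΩ

Output resistance R_th = R1‖R2 = (150 × 3300)/3450 = 143.5 Ω.
The fractional drop is R_th/(R_th + R_L); requiring this ≤ 0.0950 gives R_L ≥ R_th(1/0.0950 − 1) = 143.5 × 9.526 = 1.37 kΩ.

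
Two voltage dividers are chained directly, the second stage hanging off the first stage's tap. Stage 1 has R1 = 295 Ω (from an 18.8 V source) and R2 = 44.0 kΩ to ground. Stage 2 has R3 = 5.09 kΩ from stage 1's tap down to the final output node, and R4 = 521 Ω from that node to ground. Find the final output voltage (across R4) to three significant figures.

V_out ≈ 1.65 V

Stage 2 presents R3+R4 = 5611 Ω as a load on stage 1's tap.
Stage 1's lower leg becomes R2‖(R3+R4) = 4976 Ω, so V_mid = 18.8 × 4976/5271 = 17.75 V.
Stage 2 is itself unloaded: V_out = V_mid × R4/(R3+R4) = 17.75 × 521/5611 = 1.65 V.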